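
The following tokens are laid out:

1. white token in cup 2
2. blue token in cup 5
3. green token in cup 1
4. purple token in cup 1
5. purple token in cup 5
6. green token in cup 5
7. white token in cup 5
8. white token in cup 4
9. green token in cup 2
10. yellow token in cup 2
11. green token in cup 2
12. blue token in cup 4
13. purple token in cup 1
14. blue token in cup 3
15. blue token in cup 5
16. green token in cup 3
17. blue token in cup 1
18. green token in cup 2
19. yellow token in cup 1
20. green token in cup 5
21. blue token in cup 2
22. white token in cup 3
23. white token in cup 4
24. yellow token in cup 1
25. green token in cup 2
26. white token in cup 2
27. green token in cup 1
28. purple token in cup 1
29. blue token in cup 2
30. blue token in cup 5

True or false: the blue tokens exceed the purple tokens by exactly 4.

True

|blue tokens| = 8.
|purple tokens| = 4.
The claim requires 8 − 4 (= 4) to equal 4, which holds.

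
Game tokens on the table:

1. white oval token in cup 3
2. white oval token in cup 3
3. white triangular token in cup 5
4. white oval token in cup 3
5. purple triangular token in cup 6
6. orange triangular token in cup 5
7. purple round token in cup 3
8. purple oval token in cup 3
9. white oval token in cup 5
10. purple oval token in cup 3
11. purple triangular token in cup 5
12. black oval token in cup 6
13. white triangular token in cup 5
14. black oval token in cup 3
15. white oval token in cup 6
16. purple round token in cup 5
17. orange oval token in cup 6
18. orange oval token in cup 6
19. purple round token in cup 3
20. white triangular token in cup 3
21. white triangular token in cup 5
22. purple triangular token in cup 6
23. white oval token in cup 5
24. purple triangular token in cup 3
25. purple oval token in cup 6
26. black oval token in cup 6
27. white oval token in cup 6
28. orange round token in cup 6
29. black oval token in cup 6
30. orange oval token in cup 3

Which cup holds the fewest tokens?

Counts by cup: cup 6→11, cup 3→11, cup 5→8.
The minimum is 8, held uniquely by cup 5.

cup 5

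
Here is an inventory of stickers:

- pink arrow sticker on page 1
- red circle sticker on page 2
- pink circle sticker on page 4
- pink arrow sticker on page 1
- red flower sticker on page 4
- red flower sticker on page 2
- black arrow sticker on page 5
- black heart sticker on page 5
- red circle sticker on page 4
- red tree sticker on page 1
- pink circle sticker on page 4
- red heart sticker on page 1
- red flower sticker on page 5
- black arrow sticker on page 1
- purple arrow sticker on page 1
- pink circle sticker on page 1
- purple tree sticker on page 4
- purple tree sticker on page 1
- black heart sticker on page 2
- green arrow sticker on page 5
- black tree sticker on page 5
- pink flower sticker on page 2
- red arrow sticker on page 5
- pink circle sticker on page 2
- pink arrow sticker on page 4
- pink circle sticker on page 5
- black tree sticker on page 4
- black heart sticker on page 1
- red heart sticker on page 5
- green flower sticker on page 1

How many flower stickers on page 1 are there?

1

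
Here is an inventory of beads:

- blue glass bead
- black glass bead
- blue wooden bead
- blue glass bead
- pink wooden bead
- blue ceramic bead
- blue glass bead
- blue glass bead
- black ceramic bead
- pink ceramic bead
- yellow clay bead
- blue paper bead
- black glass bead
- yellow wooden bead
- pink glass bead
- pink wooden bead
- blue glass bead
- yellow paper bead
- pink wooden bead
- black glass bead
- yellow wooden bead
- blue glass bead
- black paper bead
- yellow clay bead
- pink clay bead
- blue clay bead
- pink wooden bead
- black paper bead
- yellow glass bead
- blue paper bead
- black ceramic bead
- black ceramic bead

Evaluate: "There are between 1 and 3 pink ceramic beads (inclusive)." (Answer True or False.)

True

There is 1 pink ceramic bead.
The claim requires 1 ≤ 1 ≤ 3, which holds.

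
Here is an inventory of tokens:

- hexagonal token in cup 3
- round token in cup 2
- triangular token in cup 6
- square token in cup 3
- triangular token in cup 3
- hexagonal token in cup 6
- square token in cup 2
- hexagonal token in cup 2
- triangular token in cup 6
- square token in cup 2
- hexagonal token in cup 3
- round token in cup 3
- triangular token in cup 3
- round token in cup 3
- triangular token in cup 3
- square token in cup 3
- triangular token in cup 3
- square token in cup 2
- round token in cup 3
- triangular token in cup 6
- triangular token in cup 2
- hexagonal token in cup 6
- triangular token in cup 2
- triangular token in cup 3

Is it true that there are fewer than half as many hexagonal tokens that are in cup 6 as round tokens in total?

|hexagonal tokens in cup 6| = 2.
|round tokens| = 4.
The claim requires 2 × 2 = 4 < 4, which does not hold.

False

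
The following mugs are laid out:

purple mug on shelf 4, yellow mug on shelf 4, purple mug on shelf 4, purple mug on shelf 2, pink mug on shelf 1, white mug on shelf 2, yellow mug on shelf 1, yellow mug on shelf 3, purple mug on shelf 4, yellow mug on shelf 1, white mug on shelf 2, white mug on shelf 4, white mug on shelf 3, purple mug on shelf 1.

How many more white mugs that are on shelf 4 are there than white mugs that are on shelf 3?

0

white mugs on shelf 4: 1.
white mugs on shelf 3: 1.
1 − 1 = 0.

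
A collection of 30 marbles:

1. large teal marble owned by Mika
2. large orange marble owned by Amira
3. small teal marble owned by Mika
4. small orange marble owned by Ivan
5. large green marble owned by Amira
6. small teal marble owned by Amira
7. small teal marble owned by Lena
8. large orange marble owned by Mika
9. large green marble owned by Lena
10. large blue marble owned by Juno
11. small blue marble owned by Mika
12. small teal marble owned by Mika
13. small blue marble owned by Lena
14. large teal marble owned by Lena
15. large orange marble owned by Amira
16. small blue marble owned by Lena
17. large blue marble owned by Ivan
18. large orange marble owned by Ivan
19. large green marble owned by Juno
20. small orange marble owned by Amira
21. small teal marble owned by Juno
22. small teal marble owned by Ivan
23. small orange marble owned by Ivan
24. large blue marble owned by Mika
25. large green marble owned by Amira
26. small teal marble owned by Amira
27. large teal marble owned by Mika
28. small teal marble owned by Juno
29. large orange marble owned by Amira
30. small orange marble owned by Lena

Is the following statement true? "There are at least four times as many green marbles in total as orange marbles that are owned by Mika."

There are 4 green marbles.
Count of orange marbles owned by Mika: 1.
The claim requires 4 ≥ 4 × 1 = 4, which holds.

True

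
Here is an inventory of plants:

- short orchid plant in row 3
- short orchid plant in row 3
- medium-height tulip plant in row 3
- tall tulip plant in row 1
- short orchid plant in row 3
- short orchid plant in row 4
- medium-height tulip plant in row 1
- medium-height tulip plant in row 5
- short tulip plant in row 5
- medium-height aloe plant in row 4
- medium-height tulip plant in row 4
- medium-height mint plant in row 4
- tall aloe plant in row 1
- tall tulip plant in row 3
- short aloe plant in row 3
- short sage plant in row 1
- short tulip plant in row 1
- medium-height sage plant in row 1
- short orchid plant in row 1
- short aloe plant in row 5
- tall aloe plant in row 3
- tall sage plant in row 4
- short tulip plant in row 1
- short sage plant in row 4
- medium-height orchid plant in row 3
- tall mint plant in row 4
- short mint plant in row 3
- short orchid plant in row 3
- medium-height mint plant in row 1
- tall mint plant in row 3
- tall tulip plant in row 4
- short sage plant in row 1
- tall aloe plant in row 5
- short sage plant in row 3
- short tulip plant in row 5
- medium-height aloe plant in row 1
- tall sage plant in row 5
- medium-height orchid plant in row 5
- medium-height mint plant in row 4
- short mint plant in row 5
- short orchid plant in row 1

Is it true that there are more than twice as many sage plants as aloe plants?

False

sage plants: 7.
aloe plants: 7.
The claim requires 7 > 2 × 7 = 14, which does not hold.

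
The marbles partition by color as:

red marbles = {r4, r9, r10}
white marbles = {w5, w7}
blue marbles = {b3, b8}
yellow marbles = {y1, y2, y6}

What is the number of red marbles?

3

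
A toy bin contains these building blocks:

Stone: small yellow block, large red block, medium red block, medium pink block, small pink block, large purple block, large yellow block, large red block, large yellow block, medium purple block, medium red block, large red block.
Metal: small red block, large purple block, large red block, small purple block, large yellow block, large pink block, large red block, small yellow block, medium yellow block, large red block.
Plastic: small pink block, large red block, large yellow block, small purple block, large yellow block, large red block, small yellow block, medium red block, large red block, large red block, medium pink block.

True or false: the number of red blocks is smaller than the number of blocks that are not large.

True

There are 14 red blocks.
There are 15 blocks that are not large.
The claim requires 14 < 15, which holds.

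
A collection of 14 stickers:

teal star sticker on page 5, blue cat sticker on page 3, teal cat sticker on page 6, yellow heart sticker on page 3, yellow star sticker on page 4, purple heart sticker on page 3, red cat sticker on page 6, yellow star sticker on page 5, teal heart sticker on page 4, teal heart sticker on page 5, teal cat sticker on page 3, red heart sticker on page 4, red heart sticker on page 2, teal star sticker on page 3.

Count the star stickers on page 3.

1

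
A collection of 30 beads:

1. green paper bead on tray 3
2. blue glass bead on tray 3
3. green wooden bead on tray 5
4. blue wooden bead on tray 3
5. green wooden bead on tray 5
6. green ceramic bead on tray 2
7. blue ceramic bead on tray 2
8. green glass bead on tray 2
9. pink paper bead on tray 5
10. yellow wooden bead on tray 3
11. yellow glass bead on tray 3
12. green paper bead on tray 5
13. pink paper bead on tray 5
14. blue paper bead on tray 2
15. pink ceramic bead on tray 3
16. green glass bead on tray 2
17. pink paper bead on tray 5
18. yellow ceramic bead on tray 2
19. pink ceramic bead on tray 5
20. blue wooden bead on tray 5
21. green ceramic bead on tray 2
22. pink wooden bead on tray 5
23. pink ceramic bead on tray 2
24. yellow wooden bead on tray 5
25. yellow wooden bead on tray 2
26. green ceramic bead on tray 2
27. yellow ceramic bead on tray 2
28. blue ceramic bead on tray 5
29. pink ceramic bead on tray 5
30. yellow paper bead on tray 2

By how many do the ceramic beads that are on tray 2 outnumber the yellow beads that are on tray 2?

ceramic beads on tray 2: 7.
yellow beads on tray 2: 4.
7 − 4 = 3.

3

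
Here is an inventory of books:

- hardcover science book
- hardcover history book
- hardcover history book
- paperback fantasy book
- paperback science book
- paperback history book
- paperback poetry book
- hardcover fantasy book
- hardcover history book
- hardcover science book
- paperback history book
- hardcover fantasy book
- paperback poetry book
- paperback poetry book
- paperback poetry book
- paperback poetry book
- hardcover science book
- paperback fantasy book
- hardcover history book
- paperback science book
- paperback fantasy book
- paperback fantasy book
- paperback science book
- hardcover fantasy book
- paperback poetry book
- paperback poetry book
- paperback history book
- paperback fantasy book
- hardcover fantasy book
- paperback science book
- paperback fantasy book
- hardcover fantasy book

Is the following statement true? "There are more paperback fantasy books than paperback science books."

paperback fantasy books: 6.
paperback science books: 4.
The claim requires 6 > 4, which holds.

True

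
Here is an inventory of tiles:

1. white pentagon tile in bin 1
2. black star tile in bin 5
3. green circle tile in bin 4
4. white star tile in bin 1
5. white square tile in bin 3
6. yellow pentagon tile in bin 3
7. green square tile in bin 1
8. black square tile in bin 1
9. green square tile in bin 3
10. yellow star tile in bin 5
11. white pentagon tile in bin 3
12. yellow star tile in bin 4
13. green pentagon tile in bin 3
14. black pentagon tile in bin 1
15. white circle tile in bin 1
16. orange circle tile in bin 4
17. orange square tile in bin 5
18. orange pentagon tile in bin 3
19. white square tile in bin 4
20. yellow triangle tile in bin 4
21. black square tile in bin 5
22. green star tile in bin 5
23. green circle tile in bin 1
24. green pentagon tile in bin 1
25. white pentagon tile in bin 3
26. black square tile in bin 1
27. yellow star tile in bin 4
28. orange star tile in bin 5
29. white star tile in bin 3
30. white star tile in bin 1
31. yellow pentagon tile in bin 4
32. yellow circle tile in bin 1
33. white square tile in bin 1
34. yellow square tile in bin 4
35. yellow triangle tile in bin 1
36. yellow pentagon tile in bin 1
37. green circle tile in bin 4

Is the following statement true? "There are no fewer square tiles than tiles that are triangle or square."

There are 10 square tiles.
There are 12 tiles that are triangle or square.
The claim requires 10 ≥ 12, which does not hold.

False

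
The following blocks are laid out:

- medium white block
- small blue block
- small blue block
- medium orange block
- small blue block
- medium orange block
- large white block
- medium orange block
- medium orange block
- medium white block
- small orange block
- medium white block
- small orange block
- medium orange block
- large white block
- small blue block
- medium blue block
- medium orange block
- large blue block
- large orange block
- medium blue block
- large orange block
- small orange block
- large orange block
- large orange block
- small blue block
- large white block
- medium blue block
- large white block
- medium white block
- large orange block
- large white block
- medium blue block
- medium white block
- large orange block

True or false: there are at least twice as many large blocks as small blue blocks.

True

|large blocks| = 12.
|small blue blocks| = 5.
The claim requires 12 ≥ 2 × 5 = 10, which holds.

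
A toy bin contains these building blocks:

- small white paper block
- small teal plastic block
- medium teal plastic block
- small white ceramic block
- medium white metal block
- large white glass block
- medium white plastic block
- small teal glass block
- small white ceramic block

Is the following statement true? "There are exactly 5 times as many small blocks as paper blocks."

There are 5 small blocks.
There is 1 paper block.
The claim requires 5 = 5 × 1 = 5, which holds.

True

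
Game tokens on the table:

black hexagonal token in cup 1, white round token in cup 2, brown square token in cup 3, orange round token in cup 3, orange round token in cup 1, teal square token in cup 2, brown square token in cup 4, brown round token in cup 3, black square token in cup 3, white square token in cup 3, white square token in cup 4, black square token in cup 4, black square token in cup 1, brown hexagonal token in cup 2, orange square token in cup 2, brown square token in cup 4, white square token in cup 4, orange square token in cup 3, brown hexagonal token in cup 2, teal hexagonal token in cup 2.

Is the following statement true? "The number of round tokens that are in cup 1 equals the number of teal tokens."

round tokens in cup 1: 1.
teal tokens: 2.
The claim requires 1 = 2, which does not hold.

False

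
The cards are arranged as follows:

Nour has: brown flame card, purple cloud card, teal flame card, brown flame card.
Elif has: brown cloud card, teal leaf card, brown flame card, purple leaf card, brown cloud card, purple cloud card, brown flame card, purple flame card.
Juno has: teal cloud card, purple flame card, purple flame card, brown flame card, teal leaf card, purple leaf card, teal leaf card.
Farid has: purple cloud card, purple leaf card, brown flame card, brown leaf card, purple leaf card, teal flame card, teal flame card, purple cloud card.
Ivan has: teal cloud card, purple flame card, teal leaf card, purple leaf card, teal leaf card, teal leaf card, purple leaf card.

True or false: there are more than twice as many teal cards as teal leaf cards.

False

There are 11 teal cards.
There are 6 teal leaf cards.
The claim requires 11 > 2 × 6 = 12, which does not hold.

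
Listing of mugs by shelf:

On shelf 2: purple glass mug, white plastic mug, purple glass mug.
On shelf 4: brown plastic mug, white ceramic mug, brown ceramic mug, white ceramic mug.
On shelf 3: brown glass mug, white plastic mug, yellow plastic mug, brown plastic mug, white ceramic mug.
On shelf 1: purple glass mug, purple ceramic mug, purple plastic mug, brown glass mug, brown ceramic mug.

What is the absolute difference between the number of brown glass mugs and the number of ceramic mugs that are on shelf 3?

brown glass mugs: 2. ceramic mugs on shelf 3: 1.
|2 − 1| = 2 − 1 = 1.

1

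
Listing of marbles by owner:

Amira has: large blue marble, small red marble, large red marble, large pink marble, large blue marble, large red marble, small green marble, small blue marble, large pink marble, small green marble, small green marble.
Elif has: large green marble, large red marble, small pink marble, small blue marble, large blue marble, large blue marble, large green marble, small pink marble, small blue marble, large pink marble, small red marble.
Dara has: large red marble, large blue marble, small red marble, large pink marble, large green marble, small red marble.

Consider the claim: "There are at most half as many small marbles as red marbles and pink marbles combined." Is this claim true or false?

False

small marbles: 12.
red marbles: 8; pink marbles: 6; combined: 8 + 6 = 14.
The claim requires 2 × 12 = 24 ≤ 14, which does not hold.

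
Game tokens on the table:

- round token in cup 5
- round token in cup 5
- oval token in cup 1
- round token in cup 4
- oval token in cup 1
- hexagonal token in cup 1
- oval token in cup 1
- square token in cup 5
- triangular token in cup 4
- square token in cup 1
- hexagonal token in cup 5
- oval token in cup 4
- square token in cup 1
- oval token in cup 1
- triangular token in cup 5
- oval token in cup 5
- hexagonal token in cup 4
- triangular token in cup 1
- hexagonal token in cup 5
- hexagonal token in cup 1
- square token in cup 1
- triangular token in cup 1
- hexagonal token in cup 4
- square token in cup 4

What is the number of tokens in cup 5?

7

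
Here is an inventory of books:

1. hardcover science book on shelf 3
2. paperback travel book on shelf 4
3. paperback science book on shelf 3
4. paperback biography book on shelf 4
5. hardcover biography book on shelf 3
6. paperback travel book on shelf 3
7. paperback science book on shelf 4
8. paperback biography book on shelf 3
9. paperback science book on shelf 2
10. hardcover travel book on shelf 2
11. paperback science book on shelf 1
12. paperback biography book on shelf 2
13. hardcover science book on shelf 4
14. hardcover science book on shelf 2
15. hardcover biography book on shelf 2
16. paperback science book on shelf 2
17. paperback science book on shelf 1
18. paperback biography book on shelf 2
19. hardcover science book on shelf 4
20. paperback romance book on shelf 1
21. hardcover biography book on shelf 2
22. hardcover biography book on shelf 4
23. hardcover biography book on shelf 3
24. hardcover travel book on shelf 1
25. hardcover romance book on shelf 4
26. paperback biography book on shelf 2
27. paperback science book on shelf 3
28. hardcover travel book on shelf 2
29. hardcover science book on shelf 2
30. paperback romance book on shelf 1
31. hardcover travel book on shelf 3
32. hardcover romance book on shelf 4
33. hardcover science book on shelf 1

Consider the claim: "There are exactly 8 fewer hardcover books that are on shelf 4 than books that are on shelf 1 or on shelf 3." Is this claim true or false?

False

There are 5 hardcover books on shelf 4.
There are 14 books on shelf 1 or on shelf 3.
The claim requires 14 − 5 (= 9) to equal 8, which does not hold.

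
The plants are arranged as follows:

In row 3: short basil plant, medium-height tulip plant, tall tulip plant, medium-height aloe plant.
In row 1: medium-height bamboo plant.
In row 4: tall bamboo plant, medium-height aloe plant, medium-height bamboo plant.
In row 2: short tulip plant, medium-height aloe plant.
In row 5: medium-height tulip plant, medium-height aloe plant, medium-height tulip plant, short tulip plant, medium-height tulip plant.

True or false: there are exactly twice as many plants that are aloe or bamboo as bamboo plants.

There are 7 plants that are aloe or bamboo.
There are 3 bamboo plants.
The claim requires 7 = 2 × 3 = 6, which does not hold.

False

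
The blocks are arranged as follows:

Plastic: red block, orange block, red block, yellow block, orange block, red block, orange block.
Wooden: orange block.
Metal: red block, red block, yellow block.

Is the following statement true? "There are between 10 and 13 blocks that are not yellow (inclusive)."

|blocks that are not yellow| = 9.
The claim requires 10 ≤ 9 ≤ 13, which does not hold.

False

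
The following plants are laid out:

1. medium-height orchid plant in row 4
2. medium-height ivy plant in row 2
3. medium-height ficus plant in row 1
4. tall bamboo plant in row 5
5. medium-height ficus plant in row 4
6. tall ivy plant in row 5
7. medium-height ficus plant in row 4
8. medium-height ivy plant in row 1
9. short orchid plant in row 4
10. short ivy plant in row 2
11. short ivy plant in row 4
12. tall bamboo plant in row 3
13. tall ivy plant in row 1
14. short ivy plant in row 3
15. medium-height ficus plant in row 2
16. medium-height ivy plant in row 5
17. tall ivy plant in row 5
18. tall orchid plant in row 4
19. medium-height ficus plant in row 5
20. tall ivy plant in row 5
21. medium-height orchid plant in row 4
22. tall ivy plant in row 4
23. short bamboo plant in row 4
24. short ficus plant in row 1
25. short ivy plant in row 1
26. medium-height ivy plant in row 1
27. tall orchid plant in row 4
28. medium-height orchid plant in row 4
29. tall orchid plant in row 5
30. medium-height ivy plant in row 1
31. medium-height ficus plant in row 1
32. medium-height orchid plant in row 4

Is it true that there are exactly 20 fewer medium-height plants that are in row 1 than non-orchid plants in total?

False

|medium-height plants in row 1| = 5.
|non-orchid plants| = 24.
The claim requires 24 − 5 (= 19) to equal 20, which does not hold.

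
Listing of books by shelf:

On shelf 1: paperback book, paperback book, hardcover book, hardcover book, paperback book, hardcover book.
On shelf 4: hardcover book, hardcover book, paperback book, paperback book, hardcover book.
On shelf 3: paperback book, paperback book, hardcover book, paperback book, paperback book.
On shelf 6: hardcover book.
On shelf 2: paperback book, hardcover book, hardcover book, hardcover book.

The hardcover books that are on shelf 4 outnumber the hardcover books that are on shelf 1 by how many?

hardcover books on shelf 4: 3.
hardcover books on shelf 1: 3.
3 − 3 = 0.

0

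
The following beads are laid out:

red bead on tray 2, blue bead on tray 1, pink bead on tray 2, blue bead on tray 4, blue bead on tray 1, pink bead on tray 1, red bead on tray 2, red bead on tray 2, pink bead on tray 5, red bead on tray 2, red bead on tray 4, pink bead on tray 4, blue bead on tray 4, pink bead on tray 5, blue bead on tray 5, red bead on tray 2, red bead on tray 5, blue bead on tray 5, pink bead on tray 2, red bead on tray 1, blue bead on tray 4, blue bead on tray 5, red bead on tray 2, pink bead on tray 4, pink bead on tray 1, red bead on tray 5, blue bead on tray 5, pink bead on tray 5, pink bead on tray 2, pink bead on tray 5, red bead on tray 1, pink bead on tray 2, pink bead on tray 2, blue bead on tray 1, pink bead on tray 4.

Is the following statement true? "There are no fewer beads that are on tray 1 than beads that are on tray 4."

True

There are 7 beads on tray 1.
There are 7 beads on tray 4.
The claim requires 7 ≥ 7, which holds.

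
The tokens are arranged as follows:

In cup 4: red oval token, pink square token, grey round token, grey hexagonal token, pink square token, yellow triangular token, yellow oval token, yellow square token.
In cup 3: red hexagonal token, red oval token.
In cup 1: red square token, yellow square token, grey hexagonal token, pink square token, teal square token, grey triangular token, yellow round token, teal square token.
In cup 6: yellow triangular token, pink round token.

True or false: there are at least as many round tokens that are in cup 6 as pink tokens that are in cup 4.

round tokens in cup 6: 1.
pink tokens in cup 4: 2.
The claim requires 1 ≥ 2, which does not hold.

False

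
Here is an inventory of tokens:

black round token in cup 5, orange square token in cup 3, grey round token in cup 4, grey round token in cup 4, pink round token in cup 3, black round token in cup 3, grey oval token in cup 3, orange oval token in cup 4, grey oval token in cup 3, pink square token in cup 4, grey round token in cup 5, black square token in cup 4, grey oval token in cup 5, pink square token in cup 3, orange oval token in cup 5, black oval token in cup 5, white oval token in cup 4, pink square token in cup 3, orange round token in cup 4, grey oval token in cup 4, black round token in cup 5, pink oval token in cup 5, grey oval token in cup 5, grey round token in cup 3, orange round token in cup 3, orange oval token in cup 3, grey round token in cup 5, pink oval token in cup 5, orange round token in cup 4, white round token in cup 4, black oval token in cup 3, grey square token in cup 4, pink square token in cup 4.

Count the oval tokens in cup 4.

3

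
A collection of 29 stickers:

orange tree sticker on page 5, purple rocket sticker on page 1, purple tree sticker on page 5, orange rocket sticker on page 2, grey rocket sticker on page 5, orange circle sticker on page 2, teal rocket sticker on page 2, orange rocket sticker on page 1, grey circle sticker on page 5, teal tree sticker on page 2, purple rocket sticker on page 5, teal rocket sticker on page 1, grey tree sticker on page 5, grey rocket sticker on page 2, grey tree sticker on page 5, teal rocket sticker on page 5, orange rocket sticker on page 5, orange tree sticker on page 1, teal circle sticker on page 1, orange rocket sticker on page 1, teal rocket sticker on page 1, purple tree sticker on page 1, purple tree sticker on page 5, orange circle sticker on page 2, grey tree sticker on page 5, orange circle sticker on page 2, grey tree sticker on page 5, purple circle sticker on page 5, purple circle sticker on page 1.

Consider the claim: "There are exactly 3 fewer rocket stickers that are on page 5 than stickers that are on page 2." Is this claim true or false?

rocket stickers on page 5: 4.
stickers on page 2: 7.
The claim requires 7 − 4 (= 3) to equal 3, which holds.

True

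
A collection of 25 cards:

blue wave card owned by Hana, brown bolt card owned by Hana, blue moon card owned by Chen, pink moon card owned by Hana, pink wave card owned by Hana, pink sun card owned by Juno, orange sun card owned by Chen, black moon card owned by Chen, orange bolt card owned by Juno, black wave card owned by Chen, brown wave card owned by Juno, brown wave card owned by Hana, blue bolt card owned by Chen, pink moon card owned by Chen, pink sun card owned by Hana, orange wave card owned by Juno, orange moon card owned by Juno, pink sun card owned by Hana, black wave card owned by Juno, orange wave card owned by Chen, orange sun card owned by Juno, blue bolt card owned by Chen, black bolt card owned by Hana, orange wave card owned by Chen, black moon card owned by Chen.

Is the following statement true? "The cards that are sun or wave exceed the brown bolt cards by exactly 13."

|cards that are sun or wave| = 14.
|brown bolt cards| = 1.
The claim requires 14 − 1 (= 13) to equal 13, which holds.

True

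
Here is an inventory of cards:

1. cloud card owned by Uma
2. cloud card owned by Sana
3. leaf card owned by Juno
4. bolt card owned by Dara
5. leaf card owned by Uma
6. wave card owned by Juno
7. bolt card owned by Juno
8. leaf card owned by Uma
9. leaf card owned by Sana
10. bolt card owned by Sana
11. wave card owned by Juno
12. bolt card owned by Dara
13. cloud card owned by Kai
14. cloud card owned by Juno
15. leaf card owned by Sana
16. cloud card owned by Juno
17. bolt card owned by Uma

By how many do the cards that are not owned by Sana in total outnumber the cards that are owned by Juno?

7

cards that are not owned by Sana: 13.
cards owned by Juno: 6.
13 − 6 = 7.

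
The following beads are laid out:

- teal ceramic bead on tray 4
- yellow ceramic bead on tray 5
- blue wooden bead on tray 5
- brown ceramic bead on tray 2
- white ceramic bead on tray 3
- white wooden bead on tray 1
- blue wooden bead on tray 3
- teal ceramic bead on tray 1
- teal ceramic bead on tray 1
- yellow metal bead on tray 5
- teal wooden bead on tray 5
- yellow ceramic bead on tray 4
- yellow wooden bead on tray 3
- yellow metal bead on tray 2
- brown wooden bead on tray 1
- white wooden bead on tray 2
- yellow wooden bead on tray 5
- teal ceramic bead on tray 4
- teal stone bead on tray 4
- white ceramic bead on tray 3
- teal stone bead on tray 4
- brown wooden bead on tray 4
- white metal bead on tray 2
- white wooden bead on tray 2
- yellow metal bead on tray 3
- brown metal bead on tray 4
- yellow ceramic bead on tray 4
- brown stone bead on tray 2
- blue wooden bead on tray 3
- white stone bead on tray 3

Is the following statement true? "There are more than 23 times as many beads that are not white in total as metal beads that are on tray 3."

There are 23 beads that are not white.
There is 1 metal bead on tray 3.
The claim requires 23 > 23 × 1 = 23, which does not hold.

False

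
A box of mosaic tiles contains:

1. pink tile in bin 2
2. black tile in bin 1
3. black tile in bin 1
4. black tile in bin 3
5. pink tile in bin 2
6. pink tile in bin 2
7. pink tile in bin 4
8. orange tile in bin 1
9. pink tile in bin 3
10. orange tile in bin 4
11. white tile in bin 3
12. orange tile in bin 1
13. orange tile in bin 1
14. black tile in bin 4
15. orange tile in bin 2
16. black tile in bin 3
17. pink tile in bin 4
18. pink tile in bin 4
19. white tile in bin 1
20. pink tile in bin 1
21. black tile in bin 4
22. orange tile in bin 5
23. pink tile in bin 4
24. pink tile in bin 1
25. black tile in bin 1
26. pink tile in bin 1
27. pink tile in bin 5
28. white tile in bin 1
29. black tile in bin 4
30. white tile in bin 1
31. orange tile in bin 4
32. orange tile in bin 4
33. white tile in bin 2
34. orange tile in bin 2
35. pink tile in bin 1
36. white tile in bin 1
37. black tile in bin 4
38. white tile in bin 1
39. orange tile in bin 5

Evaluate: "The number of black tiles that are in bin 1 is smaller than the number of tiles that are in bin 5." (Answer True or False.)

There are 3 black tiles in bin 1.
There are 3 tiles in bin 5.
The claim requires 3 < 3, which does not hold.

False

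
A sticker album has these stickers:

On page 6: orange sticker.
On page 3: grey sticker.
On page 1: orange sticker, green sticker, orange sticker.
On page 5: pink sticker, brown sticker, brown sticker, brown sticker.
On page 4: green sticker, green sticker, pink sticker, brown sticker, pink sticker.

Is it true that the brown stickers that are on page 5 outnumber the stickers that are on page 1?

False

There are 3 brown stickers on page 5.
There are 3 stickers on page 1.
The claim requires 3 > 3, which does not hold.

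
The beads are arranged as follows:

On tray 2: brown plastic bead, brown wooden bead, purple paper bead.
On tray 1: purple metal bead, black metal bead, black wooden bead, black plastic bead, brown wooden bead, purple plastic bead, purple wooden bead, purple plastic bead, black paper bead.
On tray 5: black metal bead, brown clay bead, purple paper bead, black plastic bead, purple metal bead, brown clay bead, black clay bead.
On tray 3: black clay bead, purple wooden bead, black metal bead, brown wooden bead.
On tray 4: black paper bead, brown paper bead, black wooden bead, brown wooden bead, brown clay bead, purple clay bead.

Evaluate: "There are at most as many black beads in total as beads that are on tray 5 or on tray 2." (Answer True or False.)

There are 11 black beads.
There are 10 beads on tray 5 or on tray 2.
The claim requires 11 ≤ 10, which does not hold.

False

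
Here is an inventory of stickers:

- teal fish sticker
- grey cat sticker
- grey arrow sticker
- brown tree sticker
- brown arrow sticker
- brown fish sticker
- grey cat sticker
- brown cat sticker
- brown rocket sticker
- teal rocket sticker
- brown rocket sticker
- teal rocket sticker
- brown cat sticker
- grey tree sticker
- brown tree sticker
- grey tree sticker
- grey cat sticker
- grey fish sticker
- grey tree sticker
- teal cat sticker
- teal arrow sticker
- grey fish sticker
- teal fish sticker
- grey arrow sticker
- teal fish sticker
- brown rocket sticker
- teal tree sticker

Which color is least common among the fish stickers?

Counts by color (restricted to fish stickers): teal 3, grey 2, brown 1.
The minimum is 1, held uniquely by brown.

brown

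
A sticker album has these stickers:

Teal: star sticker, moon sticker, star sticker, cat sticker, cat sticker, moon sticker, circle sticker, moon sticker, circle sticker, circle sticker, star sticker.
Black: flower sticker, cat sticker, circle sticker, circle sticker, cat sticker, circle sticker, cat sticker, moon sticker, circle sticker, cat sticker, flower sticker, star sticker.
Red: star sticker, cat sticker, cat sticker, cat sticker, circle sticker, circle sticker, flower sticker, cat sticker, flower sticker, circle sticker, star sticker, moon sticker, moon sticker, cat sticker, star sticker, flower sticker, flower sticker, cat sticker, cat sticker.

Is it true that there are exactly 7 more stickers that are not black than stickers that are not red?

True

There are 30 stickers that are not black.
There are 23 stickers that are not red.
The claim requires 30 − 23 (= 7) to equal 7, which holds.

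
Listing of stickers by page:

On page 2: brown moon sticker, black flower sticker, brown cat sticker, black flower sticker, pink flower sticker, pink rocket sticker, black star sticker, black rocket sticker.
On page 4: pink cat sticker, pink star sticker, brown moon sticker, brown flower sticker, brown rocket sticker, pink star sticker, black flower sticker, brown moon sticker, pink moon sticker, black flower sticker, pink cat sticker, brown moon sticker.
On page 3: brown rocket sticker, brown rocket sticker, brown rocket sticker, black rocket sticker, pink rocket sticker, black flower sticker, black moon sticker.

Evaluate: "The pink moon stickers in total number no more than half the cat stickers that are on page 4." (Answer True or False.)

True

pink moon stickers: 1.
cat stickers on page 4: 2.
The claim requires 2 × 1 = 2 ≤ 2, which holds.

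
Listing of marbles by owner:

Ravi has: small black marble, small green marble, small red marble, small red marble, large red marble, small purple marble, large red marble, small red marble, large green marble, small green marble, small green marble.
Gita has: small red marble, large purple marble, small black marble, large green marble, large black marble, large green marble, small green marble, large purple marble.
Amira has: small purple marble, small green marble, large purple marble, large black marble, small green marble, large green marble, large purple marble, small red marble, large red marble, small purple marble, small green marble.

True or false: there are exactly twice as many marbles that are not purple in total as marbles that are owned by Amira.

False

There are 23 marbles that are not purple.
Count of marbles owned by Amira: 11.
The claim requires 23 = 2 × 11 = 22, which does not hold.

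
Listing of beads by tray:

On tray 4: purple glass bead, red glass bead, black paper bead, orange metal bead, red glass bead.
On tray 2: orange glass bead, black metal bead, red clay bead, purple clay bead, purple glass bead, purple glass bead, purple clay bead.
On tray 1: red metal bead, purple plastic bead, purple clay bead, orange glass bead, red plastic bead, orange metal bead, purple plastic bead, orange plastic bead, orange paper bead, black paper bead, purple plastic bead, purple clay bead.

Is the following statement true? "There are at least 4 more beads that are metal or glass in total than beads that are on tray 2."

|beads that are metal or glass| = 11.
|beads on tray 2| = 7.
The claim requires 11 − 7 = 4 ≥ 4, which holds.

True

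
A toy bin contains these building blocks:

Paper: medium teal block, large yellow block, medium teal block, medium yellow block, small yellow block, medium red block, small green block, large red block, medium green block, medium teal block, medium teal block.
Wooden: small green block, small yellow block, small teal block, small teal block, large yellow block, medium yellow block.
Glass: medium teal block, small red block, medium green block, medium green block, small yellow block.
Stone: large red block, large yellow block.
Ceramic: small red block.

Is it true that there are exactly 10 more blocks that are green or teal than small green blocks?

|blocks that are green or teal| = 12.
|small green blocks| = 2.
The claim requires 12 − 2 (= 10) to equal 10, which holds.

True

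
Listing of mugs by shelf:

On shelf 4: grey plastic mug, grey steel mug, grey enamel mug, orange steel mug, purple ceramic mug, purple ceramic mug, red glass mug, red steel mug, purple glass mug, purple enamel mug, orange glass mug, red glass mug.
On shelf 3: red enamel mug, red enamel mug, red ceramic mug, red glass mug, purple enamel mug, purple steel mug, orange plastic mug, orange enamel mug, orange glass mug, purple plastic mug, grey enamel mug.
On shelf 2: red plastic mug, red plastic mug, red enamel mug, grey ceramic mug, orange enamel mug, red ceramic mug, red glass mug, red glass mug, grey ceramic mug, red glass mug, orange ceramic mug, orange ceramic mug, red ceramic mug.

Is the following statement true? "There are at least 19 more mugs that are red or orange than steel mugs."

|mugs that are red or orange| = 23.
|steel mugs| = 4.
The claim requires 23 − 4 = 19 ≥ 19, which holds.

True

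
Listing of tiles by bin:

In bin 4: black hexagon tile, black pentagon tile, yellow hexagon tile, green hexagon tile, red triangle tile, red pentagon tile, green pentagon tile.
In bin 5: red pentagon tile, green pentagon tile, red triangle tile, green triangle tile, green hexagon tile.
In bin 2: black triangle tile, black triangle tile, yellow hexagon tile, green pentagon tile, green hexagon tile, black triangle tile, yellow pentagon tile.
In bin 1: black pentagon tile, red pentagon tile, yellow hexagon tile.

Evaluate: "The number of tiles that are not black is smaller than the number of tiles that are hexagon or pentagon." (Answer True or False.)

False

tiles that are not black: 16.
tiles that are hexagon or pentagon: 16.
The claim requires 16 < 16, which does not hold.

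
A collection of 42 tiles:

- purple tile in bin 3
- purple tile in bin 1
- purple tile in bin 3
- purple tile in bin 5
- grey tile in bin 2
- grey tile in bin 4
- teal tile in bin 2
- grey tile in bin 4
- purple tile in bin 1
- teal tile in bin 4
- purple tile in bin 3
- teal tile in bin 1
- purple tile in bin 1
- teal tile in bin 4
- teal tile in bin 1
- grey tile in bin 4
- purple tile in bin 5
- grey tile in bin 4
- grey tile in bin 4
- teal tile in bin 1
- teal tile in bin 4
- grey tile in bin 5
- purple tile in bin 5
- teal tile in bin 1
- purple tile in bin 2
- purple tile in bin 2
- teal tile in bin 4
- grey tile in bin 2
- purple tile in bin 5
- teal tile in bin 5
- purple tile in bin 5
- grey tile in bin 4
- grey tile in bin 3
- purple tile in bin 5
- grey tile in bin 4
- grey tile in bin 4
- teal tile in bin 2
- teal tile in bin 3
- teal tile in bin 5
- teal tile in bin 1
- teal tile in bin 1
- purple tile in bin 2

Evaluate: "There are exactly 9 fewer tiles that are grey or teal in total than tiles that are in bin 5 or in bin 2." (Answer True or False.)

tiles that are grey or teal: 27.
tiles in bin 5 or in bin 2: 16.
The claim requires 16 − 27 (= -11) to equal 9, which does not hold.

False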